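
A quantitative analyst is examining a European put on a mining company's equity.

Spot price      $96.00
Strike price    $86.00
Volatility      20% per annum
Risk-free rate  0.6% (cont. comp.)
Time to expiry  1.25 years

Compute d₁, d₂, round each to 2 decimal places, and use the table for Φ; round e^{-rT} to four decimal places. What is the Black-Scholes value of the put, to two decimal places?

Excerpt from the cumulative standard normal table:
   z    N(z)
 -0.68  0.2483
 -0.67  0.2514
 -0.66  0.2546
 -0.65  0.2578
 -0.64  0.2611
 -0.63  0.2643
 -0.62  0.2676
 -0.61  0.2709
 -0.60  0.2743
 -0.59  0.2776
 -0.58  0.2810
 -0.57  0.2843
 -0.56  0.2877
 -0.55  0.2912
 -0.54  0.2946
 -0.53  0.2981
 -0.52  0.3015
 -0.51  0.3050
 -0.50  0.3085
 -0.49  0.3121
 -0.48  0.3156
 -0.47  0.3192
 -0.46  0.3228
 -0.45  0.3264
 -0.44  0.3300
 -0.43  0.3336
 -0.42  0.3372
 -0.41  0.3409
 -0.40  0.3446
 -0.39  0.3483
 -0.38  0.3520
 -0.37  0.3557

$4.03

σ√T = 0.2 × 1.1180 = 0.2236
d₁ = [ln(96/86) + (0.006 + 0.2²/2)·1.25] / 0.2236 = [0.1100 + 0.0325] / 0.2236 = 0.6373 ≈ 0.64
d₂ = d₁ − σ√T = 0.6373 − 0.2236 = 0.4137 ≈ 0.41
exp(−rT) = exp(−0.006·1.25) = 0.9925
N(−d₂) = N(-0.41) = 0.3409;  N(−d₁) = N(-0.64) = 0.2611
P = 86·0.9925·0.3409 − 96·0.2611 = 29.0975 − 25.0656 = 4.0319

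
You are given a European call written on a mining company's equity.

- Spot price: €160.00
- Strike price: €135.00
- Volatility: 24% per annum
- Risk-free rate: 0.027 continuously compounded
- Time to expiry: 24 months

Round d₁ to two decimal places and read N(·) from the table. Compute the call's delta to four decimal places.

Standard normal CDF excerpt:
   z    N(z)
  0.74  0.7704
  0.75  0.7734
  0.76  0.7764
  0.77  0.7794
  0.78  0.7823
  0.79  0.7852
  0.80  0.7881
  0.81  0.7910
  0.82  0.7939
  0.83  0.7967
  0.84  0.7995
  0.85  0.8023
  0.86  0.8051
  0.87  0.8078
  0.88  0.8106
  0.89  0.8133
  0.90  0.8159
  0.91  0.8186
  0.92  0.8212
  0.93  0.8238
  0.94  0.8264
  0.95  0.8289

0.7967

σ√T = 0.24 × 1.4142 = 0.3394
d₁ = [ln(160/135) + (0.027 + 0.24²/2)·2] / 0.3394 = [0.1699 + 0.1116] / 0.3394 = 0.8294 ≈ 0.83
N(d₁) = N(0.83) = 0.7967
Δ_call = N(d₁) = 0.7967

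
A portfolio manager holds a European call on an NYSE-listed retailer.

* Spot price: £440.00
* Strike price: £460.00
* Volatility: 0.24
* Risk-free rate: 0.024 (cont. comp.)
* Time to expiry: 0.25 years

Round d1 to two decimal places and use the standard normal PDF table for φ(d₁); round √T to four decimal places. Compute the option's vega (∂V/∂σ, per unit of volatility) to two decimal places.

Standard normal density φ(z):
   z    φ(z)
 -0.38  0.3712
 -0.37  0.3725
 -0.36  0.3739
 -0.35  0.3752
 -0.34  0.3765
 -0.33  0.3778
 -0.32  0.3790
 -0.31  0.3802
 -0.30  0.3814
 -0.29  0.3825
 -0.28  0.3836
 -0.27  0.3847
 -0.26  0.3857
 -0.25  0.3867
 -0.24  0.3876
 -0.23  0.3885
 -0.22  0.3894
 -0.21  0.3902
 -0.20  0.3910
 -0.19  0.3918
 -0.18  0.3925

84.85

σ√T = 0.24·√0.25 = 0.1200
d₁ = [ln(440/460) + (0.024 + 0.24²/2)·0.25] / 0.1200 = [-0.0445 + 0.0132] / 0.1200 = -0.2604 ⇒ -0.26
√T = √0.25 = 0.5000
φ(d₁) = φ(-0.26) = 0.3857
vega = S·φ(d₁)·√T = 440·0.3857·0.5000 = 84.8540
(The put has the same vega.)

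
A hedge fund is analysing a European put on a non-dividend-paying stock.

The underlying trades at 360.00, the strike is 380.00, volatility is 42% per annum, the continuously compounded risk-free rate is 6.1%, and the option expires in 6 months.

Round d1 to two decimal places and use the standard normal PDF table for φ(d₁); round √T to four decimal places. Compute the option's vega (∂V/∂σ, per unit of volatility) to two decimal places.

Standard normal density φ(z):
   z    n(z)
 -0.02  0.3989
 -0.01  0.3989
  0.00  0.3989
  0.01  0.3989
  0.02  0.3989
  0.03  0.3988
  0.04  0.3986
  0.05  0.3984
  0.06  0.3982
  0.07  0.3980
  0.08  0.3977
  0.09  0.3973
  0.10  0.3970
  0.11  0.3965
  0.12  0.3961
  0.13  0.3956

σ√T = 0.42 × 0.7071 = 0.2970
d₁ = [ln(360/380) + (0.061 + 0.42²/2)·0.5] / 0.2970 = [-0.0541 + 0.0746] / 0.2970 = 0.0691 ≈ 0.07
√T = √0.5 = 0.7071
φ(d₁) = φ(0.07) = 0.3980
vega = S·φ(d₁)·√T = 360·0.3980·0.7071 = 101.3133
(Call and put vega coincide under Black-Scholes.)

101.31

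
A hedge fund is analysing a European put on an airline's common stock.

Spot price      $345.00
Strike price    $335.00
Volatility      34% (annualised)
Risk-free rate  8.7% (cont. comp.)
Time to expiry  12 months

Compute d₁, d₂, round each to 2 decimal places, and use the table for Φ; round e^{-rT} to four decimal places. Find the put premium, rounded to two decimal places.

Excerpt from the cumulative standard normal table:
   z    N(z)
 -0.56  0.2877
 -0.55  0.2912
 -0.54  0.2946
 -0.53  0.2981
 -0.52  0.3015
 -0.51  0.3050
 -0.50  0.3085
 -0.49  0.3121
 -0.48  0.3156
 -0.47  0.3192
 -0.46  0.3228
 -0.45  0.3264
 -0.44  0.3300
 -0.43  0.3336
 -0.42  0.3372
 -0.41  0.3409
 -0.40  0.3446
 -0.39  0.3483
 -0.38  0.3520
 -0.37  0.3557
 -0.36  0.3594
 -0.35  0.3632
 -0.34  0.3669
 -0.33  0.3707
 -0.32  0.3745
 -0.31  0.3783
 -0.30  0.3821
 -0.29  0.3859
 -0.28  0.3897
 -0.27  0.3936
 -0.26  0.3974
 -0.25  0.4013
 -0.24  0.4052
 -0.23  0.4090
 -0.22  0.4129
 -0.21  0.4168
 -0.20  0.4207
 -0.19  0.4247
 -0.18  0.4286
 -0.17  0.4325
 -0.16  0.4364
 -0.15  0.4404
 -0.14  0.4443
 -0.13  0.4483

T = 1;  σ√T = 0.3400
d₁ = [ln(345/335) + (0.087 + ½·0.34²)·1] / (σ√T) = (0.0294 + 0.1448) / 0.3400 = 0.5124 ⇒ 0.51
d₂ = 0.5124 − 0.3400 = 0.1724 ⇒ 0.17
e^(−rT) = e^(−0.087·1) = 0.9167
P = 335·0.9167·N(-0.17) − 345·N(-0.51) = 335·0.9167·0.4325 − 345·0.3050 = 132.8184 − 105.2250 = 27.5934

$27.59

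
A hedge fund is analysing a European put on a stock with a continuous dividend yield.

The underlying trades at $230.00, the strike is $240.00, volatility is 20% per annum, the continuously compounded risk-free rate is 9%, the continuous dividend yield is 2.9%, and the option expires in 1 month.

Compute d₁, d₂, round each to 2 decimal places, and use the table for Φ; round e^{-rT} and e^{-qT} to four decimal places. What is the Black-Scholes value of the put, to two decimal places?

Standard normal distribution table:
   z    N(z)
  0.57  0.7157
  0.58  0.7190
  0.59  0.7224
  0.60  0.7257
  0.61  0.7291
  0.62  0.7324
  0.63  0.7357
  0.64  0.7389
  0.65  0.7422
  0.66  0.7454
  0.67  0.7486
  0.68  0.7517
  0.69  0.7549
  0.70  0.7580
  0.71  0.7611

σ√T = 0.2·√0.08333 = 0.0577
d₁ = [ln(230/240) + (0.09 − 0.029 + ½·0.2²)·0.08333] / (σ√T) = (-0.0426 + 0.0067) / 0.0577 = -0.6202 which rounds to -0.62
d₂ = -0.6202 − 0.0577 = -0.6780 which rounds to -0.68
e^(−qT) = e^(−0.029·0.08333) = 0.9976;  e^(−rT) = e^(−0.09·0.08333) = 0.9925
P = 240·0.9925·N(0.68) − 230·0.9976·N(0.62) = 240·0.9925·0.7517 − 230·0.9976·0.7324 = 179.0549 − 168.0477 = 11.0072

$11.01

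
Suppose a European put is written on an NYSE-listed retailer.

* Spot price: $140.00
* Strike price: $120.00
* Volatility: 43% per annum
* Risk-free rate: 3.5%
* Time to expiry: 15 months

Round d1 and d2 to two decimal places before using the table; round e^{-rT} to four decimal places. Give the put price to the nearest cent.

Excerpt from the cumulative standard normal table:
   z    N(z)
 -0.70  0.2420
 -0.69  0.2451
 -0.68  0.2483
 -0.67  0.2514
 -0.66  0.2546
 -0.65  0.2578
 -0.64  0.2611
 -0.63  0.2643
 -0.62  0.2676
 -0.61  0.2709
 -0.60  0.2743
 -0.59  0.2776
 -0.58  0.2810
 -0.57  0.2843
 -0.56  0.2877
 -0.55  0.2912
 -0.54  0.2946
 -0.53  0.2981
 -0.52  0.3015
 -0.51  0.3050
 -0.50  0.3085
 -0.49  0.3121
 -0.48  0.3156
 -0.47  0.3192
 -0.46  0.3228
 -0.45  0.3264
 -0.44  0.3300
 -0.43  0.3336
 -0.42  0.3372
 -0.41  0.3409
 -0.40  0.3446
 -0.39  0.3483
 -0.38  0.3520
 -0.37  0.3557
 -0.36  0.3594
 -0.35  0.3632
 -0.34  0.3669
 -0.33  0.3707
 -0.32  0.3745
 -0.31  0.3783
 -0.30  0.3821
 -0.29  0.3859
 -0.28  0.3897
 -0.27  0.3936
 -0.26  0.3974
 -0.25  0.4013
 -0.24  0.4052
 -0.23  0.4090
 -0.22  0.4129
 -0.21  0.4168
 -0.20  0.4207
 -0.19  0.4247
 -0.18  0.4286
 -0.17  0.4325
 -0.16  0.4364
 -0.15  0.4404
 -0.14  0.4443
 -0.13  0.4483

$13.59

T = 1.25;  σ√T = 0.4808
d₁ = [ln(140/120) + (0.035 + 0.43²/2)·1.25] / 0.4808 = [0.1542 + 0.1593] / 0.4808 = 0.6520 → 0.65
d₂ = d₁ − σ√T = 0.6520 − 0.4808 = 0.1713 → 0.17
e^(−rT) = e^(−0.035·1.25) = 0.9572
P = 120·0.9572·N(-0.17) − 140·N(-0.65) = 120·0.9572·0.4325 − 140·0.2578 = 49.6787 − 36.0920 = 13.5867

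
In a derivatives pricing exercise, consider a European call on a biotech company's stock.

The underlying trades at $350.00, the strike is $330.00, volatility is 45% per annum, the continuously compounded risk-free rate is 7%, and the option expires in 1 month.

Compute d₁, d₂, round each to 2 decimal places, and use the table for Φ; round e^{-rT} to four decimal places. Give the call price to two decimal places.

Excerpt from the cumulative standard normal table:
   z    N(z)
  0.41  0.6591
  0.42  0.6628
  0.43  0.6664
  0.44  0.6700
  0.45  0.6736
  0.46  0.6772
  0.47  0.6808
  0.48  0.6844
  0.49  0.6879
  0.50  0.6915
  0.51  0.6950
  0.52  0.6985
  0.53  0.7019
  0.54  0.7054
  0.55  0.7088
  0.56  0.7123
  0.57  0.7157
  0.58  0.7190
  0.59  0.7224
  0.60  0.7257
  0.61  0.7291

$30.67

T = 0.08333;  σ√T = 0.1299
d₁ = [ln(350/330) + (0.07 + 0.45²/2)·0.08333] / 0.1299 = [0.0588 + 0.0143] / 0.1299 = 0.5628 ≈ 0.56
d₂ = d₁ − σ√T = 0.5628 − 0.1299 = 0.4329 ≈ 0.43
e^(−rT) = e^(−0.07·0.08333) = 0.9942
N(d₁) = N(0.56) = 0.7123;  N(d₂) = N(0.43) = 0.6664
C = 350·0.7123 − 330·0.9942·0.6664 = 249.3050 − 218.6365 = 30.6685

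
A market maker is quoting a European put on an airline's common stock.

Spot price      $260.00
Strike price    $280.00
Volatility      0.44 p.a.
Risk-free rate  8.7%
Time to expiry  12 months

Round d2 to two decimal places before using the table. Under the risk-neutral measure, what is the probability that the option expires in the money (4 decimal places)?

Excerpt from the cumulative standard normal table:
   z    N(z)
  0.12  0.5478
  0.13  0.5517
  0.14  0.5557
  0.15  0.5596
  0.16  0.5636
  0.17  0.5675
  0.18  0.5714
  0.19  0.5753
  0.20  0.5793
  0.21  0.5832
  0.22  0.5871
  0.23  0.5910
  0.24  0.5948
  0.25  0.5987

0.5753

T = 1;  σ√T = 0.4400
ln(S/K) + (r + σ²/2)T = ln(260/280) + (0.087 + 0.44²/2)·1 = -0.0741 + 0.1838 = 0.1097
d₁ = 0.1097 / 0.4400 = 0.2493 → 0.25
d₂ = d₁ − σ√T = 0.2493 − 0.4400 = -0.1907 → -0.19
Pr(exercise) under Q = N(−d₂) = N(0.19) = 0.5753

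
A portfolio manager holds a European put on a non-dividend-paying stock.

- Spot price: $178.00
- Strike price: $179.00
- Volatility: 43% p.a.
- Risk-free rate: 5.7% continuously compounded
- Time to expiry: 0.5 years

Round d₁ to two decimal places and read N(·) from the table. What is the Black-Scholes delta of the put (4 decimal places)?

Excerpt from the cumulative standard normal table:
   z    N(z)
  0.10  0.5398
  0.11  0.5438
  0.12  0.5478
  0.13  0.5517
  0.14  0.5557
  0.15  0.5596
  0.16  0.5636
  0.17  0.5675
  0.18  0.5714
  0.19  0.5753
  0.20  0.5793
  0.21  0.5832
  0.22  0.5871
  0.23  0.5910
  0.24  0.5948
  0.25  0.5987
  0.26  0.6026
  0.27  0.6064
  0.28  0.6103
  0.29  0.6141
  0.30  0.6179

T = 0.5;  σ√T = 0.3041
d₁ = [ln(178/179) + (0.057 + 0.43²/2)·0.5] / 0.3041 = [-0.0056 + 0.0747] / 0.3041 = 0.2273 ≈ 0.23
N(d₁) = N(0.23) = 0.5910
Δ_put = N(d₁) − 1 = 0.5910 − 1 = -0.4090

-0.4090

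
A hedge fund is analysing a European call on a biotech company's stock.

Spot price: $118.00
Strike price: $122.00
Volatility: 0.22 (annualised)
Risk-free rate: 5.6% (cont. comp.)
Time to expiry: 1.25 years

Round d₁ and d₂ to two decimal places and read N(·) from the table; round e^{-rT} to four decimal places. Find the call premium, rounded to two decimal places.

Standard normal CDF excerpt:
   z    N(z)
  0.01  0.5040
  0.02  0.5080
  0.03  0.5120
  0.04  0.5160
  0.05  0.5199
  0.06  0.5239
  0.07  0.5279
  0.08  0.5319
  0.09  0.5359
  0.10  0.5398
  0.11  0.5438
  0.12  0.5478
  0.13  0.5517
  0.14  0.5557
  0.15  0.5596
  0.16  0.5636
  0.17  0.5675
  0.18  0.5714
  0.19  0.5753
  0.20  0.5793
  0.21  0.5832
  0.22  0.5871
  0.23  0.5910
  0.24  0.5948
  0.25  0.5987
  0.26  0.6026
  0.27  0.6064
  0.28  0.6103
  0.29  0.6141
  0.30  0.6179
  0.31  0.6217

σ√T = 0.22·√1.25 = 0.2460
d₁ = [ln(118/122) + (0.056 + 0.22²/2)·1.25] / 0.2460 = [-0.0333 + 0.1002] / 0.2460 = 0.2720 ≈ 0.27
d₂ = d₁ − σ√T = 0.2720 − 0.2460 = 0.0261 ≈ 0.03
exp(−rT) = exp(−0.056·1.25) = 0.9324
C = 118·N(0.27) − 122·0.9324·N(0.03) = 118·0.6064 − 122·0.9324·0.5120 = 71.5552 − 58.2414 = 13.3138

$13.31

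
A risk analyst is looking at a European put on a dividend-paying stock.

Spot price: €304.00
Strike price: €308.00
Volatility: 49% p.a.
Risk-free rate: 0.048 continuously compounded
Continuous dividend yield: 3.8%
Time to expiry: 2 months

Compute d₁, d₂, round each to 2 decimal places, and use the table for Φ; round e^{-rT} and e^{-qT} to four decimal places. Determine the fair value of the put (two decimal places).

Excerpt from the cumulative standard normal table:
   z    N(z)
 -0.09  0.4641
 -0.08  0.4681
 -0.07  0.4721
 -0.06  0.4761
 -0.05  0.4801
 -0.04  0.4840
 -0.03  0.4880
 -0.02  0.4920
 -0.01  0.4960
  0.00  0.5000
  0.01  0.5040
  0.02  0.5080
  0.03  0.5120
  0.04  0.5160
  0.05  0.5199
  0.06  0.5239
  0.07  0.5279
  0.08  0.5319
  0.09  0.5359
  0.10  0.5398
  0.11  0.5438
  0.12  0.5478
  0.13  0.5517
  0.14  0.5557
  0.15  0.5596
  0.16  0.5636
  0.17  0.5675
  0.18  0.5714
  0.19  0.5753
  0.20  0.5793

T = 0.1667;  σ√T = 0.2000
d₁ = [ln(304/308) + (0.048 − 0.038 + 0.49²/2)·0.1667] / 0.2000 = [-0.0131 + 0.0217] / 0.2000 = 0.0430 ⇒ 0.04
d₂ = d₁ − σ√T = 0.0430 − 0.2000 = -0.1570 ⇒ -0.16
exp(−qT) = exp(−0.038·0.1667) = 0.9937;  exp(−rT) = exp(−0.048·0.1667) = 0.9920
P = 308·0.9920·N(0.16) − 304·0.9937·N(-0.04) = 308·0.9920·0.5636 − 304·0.9937·0.4840 = 172.2001 − 146.2090 = 25.9910

€25.99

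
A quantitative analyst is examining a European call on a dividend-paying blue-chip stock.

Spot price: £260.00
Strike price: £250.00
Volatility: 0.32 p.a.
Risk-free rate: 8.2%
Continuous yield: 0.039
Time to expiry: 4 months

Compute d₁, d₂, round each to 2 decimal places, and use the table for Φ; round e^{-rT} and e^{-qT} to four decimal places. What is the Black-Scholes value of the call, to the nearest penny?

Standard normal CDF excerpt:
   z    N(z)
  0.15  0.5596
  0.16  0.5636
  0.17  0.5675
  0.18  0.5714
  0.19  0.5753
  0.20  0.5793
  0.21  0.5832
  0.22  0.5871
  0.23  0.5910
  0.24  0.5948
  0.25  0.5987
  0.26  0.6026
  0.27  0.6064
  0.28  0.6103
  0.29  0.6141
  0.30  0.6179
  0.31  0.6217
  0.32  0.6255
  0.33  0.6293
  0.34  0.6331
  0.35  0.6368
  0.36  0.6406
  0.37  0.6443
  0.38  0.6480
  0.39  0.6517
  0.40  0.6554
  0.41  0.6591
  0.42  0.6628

σ√T = 0.32 × 0.5774 = 0.1848
d₁ = [ln(260/250) + (0.082 − 0.039 + 0.32²/2)·0.3333] / 0.1848 = [0.0392 + 0.0314] / 0.1848 = 0.3822 which rounds to 0.38
d₂ = d₁ − σ√T = 0.3822 − 0.1848 = 0.1975 which rounds to 0.20
exp(−qT) = exp(−0.039·0.3333) = 0.9871;  exp(−rT) = exp(−0.082·0.3333) = 0.9730
N(d₁) = N(0.38) = 0.6480;  N(d₂) = N(0.20) = 0.5793
C = 260·0.9871·0.6480 − 250·0.9730·0.5793 = 166.3066 − 140.9147 = 25.3919

£25.39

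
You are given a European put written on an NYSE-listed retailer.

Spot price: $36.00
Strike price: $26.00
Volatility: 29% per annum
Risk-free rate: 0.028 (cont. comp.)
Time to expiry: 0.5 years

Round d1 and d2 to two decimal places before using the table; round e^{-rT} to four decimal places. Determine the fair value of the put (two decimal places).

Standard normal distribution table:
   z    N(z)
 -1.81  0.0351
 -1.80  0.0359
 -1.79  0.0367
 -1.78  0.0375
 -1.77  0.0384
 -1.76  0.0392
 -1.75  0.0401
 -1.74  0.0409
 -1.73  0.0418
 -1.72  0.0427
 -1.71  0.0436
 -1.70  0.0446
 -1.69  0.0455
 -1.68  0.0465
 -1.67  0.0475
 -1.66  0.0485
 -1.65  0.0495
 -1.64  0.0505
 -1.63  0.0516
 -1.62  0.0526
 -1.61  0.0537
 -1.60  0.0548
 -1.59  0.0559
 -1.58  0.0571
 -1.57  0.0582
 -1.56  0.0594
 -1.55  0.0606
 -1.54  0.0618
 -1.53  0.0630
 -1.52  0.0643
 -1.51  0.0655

T = 0.5;  σ√T = 0.2051
d₁ = [ln(36/26) + (0.028 + ½·0.29²)·0.5] / (σ√T) = (0.3254 + 0.0350) / 0.2051 = 1.7578 → 1.76
d₂ = 1.7578 − 0.2051 = 1.5527 → 1.55
e^(−rT) = e^(−0.028·0.5) = 0.9861
P = 26·0.9861·N(-1.55) − 36·N(-1.76) = 26·0.9861·0.0606 − 36·0.0392 = 1.5537 − 1.4112 = 0.1425

$0.14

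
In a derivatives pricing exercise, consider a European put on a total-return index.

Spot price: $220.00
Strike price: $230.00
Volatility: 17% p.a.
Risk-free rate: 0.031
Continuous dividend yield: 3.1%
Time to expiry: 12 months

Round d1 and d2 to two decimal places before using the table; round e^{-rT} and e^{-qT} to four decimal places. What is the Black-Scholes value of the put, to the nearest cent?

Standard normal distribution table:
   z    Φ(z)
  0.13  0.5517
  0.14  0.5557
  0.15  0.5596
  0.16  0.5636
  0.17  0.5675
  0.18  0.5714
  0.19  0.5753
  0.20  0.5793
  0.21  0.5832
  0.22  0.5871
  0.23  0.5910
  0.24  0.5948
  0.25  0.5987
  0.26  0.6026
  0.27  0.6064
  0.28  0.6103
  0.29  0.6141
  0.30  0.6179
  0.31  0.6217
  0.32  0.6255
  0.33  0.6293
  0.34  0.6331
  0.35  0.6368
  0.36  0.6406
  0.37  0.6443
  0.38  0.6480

$20.12

σ√T = 0.17·√1 = 0.1700
d₁ = [ln(220/230) + (0.031 − 0.031 + 0.17²/2)·1] / 0.1700 = [-0.0445 + 0.0145] / 0.1700 = -0.1765 ≈ -0.18
d₂ = d₁ − σ√T = -0.1765 − 0.1700 = -0.3465 ≈ -0.35
exp(−qT) = exp(−0.031·1) = 0.9695;  exp(−rT) = exp(−0.031·1) = 0.9695
N(−d₂) = N(0.35) = 0.6368;  N(−d₁) = N(0.18) = 0.5714
P = 230·0.9695·0.6368 − 220·0.9695·0.5714 = 141.9968 − 121.8739 = 20.1229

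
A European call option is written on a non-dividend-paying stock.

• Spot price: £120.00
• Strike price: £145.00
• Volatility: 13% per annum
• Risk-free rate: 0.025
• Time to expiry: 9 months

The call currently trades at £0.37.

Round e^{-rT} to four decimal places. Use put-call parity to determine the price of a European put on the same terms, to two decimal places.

£22.67

exp(−rT) = exp(−0.025·0.75) = 0.9814
Put-call parity: C − P = S − K·e^(−rT) = 120 − 145·0.9814 = 120 − 142.3030 = -22.3030
P = C − (C − P) = 0.37 − (-22.3030) = 22.6730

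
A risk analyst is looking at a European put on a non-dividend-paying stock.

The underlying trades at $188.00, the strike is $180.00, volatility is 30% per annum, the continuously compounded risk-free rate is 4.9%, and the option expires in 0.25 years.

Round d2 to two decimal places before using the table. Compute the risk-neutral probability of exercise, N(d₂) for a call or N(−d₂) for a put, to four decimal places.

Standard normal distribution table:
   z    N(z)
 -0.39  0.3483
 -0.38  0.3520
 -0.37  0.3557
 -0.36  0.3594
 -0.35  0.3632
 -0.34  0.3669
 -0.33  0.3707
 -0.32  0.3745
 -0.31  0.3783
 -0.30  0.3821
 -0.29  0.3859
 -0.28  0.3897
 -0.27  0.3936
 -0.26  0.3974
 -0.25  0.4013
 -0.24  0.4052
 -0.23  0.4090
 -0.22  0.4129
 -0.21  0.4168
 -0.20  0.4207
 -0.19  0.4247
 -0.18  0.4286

0.3821

σ√T = 0.3 × 0.5000 = 0.1500
d₁ = [ln(188/180) + (0.049 + ½·0.3²)·0.25] / (σ√T) = (0.0435 + 0.0235) / 0.1500 = 0.4466 → 0.45
d₂ = 0.4466 − 0.1500 = 0.2966 → 0.30
Pr(exercise) under Q = N(−d₂) = N(-0.30) = 0.3821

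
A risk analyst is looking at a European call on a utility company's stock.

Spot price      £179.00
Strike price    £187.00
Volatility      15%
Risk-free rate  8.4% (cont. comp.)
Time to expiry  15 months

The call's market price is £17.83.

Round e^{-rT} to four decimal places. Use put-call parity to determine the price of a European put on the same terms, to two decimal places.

£7.19

e^(−rT) = e^(−0.084·1.25) = 0.9003
Put-call parity: C − P = S − K·e^(−rT) = 179 − 187·0.9003 = 179 − 168.3561 = 10.6439
P = C − (C − P) = 17.83 − (10.6439) = 7.1861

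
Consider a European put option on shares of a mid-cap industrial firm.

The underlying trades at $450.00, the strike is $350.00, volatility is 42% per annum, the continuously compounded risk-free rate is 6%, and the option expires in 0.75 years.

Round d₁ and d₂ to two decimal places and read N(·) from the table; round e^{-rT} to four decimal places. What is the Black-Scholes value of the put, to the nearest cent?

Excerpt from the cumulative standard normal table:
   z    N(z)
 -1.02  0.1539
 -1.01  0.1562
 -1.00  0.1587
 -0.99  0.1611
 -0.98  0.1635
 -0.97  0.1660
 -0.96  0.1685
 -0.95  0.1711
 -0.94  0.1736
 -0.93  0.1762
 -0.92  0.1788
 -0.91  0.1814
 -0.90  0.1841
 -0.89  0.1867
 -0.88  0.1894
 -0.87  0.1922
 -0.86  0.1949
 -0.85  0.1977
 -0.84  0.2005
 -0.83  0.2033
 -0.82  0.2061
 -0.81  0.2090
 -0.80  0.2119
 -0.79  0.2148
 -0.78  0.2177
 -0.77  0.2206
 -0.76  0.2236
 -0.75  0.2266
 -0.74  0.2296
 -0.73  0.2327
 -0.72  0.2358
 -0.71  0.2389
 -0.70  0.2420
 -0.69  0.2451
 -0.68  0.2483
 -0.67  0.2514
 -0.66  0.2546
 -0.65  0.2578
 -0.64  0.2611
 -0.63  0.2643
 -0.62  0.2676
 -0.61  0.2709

$17.02

σ√T = 0.42 × 0.8660 = 0.3637
d₁ = [ln(450/350) + (0.06 + 0.42²/2)·0.75] / 0.3637 = [0.2513 + 0.1111] / 0.3637 = 0.9965 → 1.00
d₂ = d₁ − σ√T = 0.9965 − 0.3637 = 0.6328 → 0.63
exp(−rT) = exp(−0.06·0.75) = 0.9560
P = 350·0.9560·N(-0.63) − 450·N(-1.00) = 350·0.9560·0.2643 − 450·0.1587 = 88.4348 − 71.4150 = 17.0198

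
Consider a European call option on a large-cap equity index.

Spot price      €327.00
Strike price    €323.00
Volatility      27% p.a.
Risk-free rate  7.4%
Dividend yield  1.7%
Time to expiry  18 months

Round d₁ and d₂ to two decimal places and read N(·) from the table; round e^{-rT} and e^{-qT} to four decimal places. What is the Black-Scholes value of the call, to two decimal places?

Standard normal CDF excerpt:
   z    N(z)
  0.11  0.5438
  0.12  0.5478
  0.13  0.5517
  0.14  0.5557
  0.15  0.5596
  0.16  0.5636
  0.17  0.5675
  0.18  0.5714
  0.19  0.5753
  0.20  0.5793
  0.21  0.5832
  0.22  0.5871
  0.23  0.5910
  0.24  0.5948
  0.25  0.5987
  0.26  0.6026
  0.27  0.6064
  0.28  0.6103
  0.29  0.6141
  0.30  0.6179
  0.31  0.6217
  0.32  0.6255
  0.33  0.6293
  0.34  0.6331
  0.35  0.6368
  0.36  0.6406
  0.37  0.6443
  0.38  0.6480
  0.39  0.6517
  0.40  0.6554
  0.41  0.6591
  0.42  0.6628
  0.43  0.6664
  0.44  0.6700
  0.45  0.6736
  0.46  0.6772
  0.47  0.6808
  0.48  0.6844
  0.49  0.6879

σ√T = 0.27 × 1.2247 = 0.3307
ln(S/K) + (r − q + σ²/2)T = ln(327/323) + (0.074 − 0.017 + 0.27²/2)·1.5 = 0.0123 + 0.1402 = 0.1525
d₁ = 0.1525 / 0.3307 = 0.4611 ⇒ 0.46
d₂ = d₁ − σ√T = 0.4611 − 0.3307 = 0.1304 ⇒ 0.13
e^(−qT) = e^(−0.017·1.5) = 0.9748;  e^(−rT) = e^(−0.074·1.5) = 0.8949
N(d₁) = N(0.46) = 0.6772;  N(d₂) = N(0.13) = 0.5517
C = 327·0.9748·0.6772 − 323·0.8949·0.5517 = 215.8640 − 159.4704 = 56.3936

€56.39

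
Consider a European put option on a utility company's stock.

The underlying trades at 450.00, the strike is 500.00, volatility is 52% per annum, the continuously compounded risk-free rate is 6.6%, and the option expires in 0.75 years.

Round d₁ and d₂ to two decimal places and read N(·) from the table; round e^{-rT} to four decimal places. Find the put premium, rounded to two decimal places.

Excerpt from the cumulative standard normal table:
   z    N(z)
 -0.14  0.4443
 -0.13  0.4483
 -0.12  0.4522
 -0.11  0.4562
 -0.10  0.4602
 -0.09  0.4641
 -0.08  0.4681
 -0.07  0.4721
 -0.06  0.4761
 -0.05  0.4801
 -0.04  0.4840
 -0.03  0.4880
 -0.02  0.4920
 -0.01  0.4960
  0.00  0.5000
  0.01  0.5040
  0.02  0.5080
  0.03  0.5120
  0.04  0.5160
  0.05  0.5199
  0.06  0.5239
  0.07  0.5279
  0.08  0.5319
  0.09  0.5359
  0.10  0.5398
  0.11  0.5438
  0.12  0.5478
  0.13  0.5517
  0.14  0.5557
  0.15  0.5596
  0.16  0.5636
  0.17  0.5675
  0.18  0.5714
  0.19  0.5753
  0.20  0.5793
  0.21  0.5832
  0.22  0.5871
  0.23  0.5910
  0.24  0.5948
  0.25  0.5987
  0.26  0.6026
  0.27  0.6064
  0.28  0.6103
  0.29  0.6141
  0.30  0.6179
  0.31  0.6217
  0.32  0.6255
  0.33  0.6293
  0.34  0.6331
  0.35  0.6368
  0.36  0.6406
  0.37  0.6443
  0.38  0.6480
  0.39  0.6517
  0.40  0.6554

95.93

σ√T = 0.52 × 0.8660 = 0.4503
ln(S/K) + (r + σ²/2)T = ln(450/500) + (0.066 + 0.52²/2)·0.75 = -0.1054 + 0.1509 = 0.0455
d₁ = 0.0455 / 0.4503 = 0.1011 ≈ 0.10
d₂ = d₁ − σ√T = 0.1011 − 0.4503 = -0.3492 ≈ -0.35
e^(−rT) = e^(−0.066·0.75) = 0.9517
P = 500·0.9517·N(0.35) − 450·N(-0.10) = 500·0.9517·0.6368 − 450·0.4602 = 303.0213 − 207.0900 = 95.9313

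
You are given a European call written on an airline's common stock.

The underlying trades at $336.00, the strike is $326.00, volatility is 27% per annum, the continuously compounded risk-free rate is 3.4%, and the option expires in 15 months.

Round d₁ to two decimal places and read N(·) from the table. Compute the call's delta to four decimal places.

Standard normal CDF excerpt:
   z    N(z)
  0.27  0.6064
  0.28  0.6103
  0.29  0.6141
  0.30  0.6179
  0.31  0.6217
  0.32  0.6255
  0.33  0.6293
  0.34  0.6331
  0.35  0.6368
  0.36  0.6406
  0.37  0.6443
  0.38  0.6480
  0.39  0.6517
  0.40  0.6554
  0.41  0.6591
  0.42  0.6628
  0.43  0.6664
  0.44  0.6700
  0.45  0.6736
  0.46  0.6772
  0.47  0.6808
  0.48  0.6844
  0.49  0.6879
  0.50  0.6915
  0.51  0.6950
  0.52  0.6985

σ√T = 0.27·√1.25 = 0.3019
d₁ = [ln(336/326) + (0.034 + 0.27²/2)·1.25] / 0.3019 = [0.0302 + 0.0881] / 0.3019 = 0.3918 → 0.39
N(d₁) = N(0.39) = 0.6517
Δ_call = N(d₁) = 0.6517

0.6517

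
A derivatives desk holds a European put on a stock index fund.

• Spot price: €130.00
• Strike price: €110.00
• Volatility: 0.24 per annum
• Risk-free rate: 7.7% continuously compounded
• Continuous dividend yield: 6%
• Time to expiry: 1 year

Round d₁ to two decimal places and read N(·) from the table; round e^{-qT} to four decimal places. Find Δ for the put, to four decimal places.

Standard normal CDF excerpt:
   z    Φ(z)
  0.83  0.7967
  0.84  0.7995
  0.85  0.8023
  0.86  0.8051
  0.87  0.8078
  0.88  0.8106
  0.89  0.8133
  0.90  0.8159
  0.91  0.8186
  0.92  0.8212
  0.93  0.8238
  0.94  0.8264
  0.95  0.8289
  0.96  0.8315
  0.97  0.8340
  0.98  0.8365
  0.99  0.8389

σ√T = 0.24 × 1.0000 = 0.2400
ln(S/K) + (r − q + σ²/2)T = ln(130/110) + (0.077 − 0.06 + 0.24²/2)·1 = 0.1671 + 0.0458 = 0.2129
d₁ = 0.2129 / 0.2400 = 0.8869 → 0.89
N(d₁) = N(0.89) = 0.8133
Δ_put = exp(−qT)·(N(d₁) − 1) = 0.9418·(0.8133 − 1) = -0.1758

-0.1758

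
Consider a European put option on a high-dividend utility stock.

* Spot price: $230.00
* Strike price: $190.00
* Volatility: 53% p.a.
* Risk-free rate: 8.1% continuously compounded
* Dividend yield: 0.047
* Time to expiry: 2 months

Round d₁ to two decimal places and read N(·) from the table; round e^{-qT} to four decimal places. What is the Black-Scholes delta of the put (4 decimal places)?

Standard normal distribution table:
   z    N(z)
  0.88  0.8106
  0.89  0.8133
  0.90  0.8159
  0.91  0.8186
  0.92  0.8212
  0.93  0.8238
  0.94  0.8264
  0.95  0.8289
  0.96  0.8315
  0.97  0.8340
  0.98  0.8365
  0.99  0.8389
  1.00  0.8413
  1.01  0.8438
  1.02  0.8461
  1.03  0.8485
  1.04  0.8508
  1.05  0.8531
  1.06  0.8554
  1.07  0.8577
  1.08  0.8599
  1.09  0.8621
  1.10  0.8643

σ√T = 0.53·√0.1667 = 0.2164
d₁ = [ln(230/190) + (0.081 − 0.047 + ½·0.53²)·0.1667] / (σ√T) = (0.1911 + 0.0291) / 0.2164 = 1.0174 which rounds to 1.02
N(d₁) = N(1.02) = 0.8461
Δ_put = e^(−qT)·(N(d₁) − 1) = 0.9922·(0.8461 − 1) = -0.1527

-0.1527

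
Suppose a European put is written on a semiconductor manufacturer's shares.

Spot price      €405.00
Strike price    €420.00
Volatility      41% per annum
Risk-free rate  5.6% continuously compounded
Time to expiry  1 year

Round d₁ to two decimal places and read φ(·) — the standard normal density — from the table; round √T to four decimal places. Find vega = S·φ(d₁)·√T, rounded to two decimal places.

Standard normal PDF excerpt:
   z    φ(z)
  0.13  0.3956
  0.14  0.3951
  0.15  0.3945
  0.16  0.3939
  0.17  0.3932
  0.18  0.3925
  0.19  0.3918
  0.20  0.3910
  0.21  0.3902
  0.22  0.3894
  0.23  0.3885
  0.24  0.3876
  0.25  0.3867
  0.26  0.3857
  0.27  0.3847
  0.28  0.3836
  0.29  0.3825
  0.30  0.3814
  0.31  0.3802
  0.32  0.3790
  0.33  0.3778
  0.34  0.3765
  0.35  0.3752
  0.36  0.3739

σ√T = 0.41 × 1.0000 = 0.4100
ln(S/K) + (r + σ²/2)T = ln(405/420) + (0.056 + 0.41²/2)·1 = -0.0364 + 0.1400 = 0.1037
d₁ = 0.1037 / 0.4100 = 0.2529 → 0.25
√T = √1 = 1.0000
φ(d₁) = φ(0.25) = 0.3867
vega = S·φ(d₁)·√T = 405·0.3867·1.0000 = 156.6135

156.61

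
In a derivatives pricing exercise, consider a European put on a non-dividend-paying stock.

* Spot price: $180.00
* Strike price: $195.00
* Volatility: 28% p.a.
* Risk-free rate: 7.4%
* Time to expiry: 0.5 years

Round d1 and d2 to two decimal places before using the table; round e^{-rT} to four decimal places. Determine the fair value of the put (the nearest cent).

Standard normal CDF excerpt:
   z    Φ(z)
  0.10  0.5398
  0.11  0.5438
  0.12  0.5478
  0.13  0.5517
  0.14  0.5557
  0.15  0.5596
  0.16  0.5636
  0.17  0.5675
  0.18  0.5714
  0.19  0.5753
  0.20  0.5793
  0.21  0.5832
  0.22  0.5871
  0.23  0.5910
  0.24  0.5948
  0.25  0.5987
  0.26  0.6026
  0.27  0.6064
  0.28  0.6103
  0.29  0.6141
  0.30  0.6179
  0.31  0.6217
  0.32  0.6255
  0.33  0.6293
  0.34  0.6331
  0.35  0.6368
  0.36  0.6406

$18.94

T = 0.5;  σ√T = 0.1980
d₁ = [ln(180/195) + (0.074 + 0.28²/2)·0.5] / 0.1980 = [-0.0800 + 0.0566] / 0.1980 = -0.1184 which rounds to -0.12
d₂ = d₁ − σ√T = -0.1184 − 0.1980 = -0.3164 which rounds to -0.32
e^(−rT) = e^(−0.074·0.5) = 0.9637
N(−d₂) = N(0.32) = 0.6255;  N(−d₁) = N(0.12) = 0.5478
P = 195·0.9637·0.6255 − 180·0.5478 = 117.5449 − 98.6040 = 18.9409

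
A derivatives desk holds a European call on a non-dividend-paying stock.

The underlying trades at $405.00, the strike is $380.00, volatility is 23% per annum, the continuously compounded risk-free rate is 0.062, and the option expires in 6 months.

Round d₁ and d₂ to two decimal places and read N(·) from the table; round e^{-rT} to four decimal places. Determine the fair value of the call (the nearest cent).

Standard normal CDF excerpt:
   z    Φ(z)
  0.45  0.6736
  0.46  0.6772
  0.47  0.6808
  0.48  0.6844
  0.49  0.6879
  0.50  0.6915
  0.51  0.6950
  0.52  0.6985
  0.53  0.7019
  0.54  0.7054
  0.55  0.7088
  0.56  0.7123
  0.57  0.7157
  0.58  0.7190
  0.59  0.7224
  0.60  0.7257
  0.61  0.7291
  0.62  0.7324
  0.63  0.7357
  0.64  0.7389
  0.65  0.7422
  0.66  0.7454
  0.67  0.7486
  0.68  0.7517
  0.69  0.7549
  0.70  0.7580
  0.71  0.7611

σ√T = 0.23·√0.5 = 0.1626
d₁ = [ln(405/380) + (0.062 + 0.23²/2)·0.5] / 0.1626 = [0.0637 + 0.0442] / 0.1626 = 0.6637 ≈ 0.66
d₂ = d₁ − σ√T = 0.6637 − 0.1626 = 0.5011 ≈ 0.50
exp(−rT) = exp(−0.062·0.5) = 0.9695
C = 405·N(0.66) − 380·0.9695·N(0.50) = 405·0.7454 − 380·0.9695·0.6915 = 301.8870 − 254.7555 = 47.1315

$47.13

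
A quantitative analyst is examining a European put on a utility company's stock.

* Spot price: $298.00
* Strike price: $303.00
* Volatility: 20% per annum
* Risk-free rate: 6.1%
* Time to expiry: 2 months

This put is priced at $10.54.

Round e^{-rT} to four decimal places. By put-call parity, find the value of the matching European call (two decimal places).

e^(−rT) = e^(−0.061·0.1667) = 0.9899
Put-call parity: C − P = S − K·e^(−rT) = 298 − 303·0.9899 = 298 − 299.9397 = -1.9397
C = P + (C − P) = 10.54 + (-1.9397) = 8.6003

$8.60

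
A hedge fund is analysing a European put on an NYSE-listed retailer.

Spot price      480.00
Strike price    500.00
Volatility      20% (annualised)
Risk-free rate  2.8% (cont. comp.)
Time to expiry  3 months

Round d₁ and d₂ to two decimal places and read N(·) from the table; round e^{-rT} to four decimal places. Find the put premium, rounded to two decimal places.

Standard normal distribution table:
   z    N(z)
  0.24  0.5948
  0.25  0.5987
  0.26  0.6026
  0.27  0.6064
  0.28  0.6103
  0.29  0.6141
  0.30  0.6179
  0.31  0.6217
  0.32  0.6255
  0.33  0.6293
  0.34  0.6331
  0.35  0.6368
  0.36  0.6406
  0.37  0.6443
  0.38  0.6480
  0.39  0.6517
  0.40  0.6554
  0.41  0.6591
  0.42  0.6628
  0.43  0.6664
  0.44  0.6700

σ√T = 0.2 × 0.5000 = 0.1000
ln(S/K) + (r + σ²/2)T = ln(480/500) + (0.028 + 0.2²/2)·0.25 = -0.0408 + 0.0120 = -0.0288
d₁ = -0.0288 / 0.1000 = -0.2882 which rounds to -0.29
d₂ = d₁ − σ√T = -0.2882 − 0.1000 = -0.3882 which rounds to -0.39
e^(−rT) = e^(−0.028·0.25) = 0.9930
N(−d₂) = N(0.39) = 0.6517;  N(−d₁) = N(0.29) = 0.6141
P = 500·0.9930·0.6517 − 480·0.6141 = 323.5690 − 294.7680 = 28.8010

28.80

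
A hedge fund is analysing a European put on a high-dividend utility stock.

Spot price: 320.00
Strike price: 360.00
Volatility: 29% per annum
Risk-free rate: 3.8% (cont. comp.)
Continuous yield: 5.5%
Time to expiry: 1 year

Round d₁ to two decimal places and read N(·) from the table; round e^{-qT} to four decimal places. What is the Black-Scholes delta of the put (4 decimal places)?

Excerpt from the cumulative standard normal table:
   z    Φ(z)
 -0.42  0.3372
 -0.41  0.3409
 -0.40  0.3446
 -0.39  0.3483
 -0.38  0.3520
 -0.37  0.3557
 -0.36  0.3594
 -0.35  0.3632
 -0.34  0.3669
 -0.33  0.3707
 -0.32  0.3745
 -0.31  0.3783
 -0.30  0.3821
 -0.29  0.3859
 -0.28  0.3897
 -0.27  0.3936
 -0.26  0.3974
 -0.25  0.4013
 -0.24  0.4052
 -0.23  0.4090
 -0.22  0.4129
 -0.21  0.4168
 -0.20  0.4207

-0.5920

σ√T = 0.29 × 1.0000 = 0.2900
ln(S/K) + (r − q + σ²/2)T = ln(320/360) + (0.038 − 0.055 + 0.29²/2)·1 = -0.1178 + 0.0250 = -0.0927
d₁ = -0.0927 / 0.2900 = -0.3198 ⇒ -0.32
N(d₁) = N(-0.32) = 0.3745
Δ_put = e^(−qT)·(N(d₁) − 1) = 0.9465·(0.3745 − 1) = -0.5920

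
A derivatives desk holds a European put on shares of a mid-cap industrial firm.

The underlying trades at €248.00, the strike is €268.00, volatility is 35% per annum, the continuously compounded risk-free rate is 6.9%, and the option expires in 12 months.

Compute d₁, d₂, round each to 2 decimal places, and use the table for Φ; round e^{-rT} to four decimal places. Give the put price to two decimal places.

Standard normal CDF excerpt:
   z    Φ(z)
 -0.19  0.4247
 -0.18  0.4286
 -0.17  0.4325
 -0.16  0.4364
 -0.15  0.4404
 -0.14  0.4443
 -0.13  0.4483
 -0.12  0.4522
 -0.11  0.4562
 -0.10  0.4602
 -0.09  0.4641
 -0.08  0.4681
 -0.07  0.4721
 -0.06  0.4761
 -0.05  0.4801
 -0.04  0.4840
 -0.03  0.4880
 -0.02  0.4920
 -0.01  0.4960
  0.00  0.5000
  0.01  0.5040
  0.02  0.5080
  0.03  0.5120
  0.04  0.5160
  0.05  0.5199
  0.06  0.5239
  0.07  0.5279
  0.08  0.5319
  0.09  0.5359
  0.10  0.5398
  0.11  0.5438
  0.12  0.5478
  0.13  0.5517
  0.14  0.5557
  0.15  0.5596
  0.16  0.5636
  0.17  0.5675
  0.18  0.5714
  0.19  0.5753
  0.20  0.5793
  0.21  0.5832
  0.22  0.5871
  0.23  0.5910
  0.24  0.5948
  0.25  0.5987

σ√T = 0.35·√1 = 0.3500
d₁ = [ln(248/268) + (0.069 + 0.35²/2)·1] / 0.3500 = [-0.0776 + 0.1303] / 0.3500 = 0.1505 ⇒ 0.15
d₂ = d₁ − σ√T = 0.1505 − 0.3500 = -0.1995 ⇒ -0.20
exp(−rT) = exp(−0.069·1) = 0.9333
N(−d₂) = N(0.20) = 0.5793;  N(−d₁) = N(-0.15) = 0.4404
P = 268·0.9333·0.5793 − 248·0.4404 = 144.8971 − 109.2192 = 35.6779

€35.68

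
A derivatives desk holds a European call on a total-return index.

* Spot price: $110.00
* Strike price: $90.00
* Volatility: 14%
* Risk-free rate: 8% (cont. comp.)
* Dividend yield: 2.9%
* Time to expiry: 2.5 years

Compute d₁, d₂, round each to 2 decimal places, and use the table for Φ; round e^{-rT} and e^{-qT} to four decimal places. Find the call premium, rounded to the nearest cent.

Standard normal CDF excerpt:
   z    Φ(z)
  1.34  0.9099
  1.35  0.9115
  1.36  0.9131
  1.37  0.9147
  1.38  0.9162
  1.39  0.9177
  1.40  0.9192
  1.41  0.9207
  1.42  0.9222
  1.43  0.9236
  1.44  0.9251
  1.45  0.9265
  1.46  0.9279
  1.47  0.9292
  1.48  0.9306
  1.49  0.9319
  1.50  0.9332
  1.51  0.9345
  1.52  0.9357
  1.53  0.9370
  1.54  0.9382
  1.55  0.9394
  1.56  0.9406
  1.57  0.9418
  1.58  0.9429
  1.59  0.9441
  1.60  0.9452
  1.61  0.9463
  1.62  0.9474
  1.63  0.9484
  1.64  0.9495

$29.19

σ√T = 0.14 × 1.5811 = 0.2214
d₁ = [ln(110/90) + (0.08 − 0.029 + 0.14²/2)·2.5] / 0.2214 = [0.2007 + 0.1520] / 0.2214 = 1.5932 which rounds to 1.59
d₂ = d₁ − σ√T = 1.5932 − 0.2214 = 1.3718 which rounds to 1.37
exp(−qT) = exp(−0.029·2.5) = 0.9301;  exp(−rT) = exp(−0.08·2.5) = 0.8187
N(d₁) = N(1.59) = 0.9441;  N(d₂) = N(1.37) = 0.9147
C = 110·0.9301·0.9441 − 90·0.8187·0.9147 = 96.5918 − 67.3978 = 29.1940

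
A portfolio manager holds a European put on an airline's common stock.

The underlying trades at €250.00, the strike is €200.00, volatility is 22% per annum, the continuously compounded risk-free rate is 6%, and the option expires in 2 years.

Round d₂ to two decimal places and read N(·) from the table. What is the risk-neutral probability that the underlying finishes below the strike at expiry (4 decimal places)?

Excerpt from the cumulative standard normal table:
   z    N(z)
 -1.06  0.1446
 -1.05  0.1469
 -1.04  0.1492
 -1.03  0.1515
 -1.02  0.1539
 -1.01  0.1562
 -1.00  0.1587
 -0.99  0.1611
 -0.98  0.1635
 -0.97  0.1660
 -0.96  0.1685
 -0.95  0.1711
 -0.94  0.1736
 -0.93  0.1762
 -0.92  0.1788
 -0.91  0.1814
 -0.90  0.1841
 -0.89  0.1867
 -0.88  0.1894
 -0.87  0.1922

T = 2;  σ√T = 0.3111
d₁ = [ln(250/200) + (0.06 + 0.22²/2)·2] / 0.3111 = [0.2231 + 0.1684] / 0.3111 = 1.2585 which rounds to 1.26
d₂ = d₁ − σ√T = 1.2585 − 0.3111 = 0.9473 which rounds to 0.95
Risk-neutral Pr[S_T < K] = N(−d₂) = N(-0.95) = 0.1711

0.1711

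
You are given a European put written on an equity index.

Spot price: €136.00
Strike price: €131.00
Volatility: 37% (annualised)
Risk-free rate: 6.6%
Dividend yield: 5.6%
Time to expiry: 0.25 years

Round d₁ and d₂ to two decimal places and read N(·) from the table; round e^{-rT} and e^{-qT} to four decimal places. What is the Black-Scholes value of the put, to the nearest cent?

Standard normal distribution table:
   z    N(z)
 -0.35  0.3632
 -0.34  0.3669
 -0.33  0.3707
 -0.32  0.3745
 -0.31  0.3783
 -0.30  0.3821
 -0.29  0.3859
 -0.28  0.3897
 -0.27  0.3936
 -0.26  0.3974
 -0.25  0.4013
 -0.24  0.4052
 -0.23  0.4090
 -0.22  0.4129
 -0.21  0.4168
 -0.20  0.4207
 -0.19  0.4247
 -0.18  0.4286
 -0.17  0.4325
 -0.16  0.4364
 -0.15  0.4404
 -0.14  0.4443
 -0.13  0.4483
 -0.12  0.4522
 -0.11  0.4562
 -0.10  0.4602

T = 0.25;  σ√T = 0.1850
d₁ = [ln(136/131) + (0.066 − 0.056 + 0.37²/2)·0.25] / 0.1850 = [0.0375 + 0.0196] / 0.1850 = 0.3085 → 0.31
d₂ = d₁ − σ√T = 0.3085 − 0.1850 = 0.1235 → 0.12
exp(−qT) = exp(−0.056·0.25) = 0.9861;  exp(−rT) = exp(−0.066·0.25) = 0.9836
P = 131·0.9836·N(-0.12) − 136·0.9861·N(-0.31) = 131·0.9836·0.4522 − 136·0.9861·0.3783 = 58.2667 − 50.7337 = 7.5330

€7.53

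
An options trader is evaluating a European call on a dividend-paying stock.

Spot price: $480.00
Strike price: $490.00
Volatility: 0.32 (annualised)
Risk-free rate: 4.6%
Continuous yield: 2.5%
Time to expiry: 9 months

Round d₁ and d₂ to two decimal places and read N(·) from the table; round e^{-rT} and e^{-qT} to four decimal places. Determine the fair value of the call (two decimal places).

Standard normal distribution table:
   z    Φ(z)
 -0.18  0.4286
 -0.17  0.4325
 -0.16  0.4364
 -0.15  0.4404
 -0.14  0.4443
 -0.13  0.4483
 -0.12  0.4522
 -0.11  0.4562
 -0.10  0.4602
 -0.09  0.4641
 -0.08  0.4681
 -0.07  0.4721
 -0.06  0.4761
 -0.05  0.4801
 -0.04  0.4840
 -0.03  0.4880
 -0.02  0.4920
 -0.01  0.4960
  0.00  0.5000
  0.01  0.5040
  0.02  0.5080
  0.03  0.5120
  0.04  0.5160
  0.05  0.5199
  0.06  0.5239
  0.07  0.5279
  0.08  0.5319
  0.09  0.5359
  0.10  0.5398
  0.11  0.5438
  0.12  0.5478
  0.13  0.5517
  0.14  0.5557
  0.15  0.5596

σ√T = 0.32 × 0.8660 = 0.2771
d₁ = [ln(480/490) + (0.046 − 0.025 + ½·0.32²)·0.75] / (σ√T) = (-0.0206 + 0.0542) / 0.2771 = 0.1210 ≈ 0.12
d₂ = 0.1210 − 0.2771 = -0.1561 ≈ -0.16
exp(−qT) = exp(−0.025·0.75) = 0.9814;  exp(−rT) = exp(−0.046·0.75) = 0.9661
N(d₁) = N(0.12) = 0.5478;  N(d₂) = N(-0.16) = 0.4364
C = 480·0.9814·0.5478 − 490·0.9661·0.4364 = 258.0532 − 206.5870 = 51.4663

$51.47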